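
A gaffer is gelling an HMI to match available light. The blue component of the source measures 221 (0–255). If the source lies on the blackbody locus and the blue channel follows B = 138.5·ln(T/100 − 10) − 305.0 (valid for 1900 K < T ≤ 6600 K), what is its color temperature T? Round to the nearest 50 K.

ln(t − 10) = (221 + 305.0) / 138.5 = 3.7978.
t − 10 = e^3.7978 = 44.604, so t = 54.604.
T = 100·t = 5460 K → 5450 K to the nearest 50 K.

5450 K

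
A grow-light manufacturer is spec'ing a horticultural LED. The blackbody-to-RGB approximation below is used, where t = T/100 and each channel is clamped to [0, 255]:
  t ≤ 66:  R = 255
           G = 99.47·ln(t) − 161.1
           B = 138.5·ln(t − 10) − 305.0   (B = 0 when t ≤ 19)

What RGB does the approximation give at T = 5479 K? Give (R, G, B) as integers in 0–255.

(255, 237, 222)

t = 5479/100 = 54.79; the t ≤ 66 branch applies.
R = 255 by definition for t ≤ 66.
G = 99.47·ln 54.79 − 161.1 = 99.47·4.0035 − 161.1 = 237.129.
B = 138.5·ln(54.79 − 10) − 305.0 = 138.5·ln 44.79 − 305.0 = 138.5·3.8020 − 305.0 = 221.575.
Rounded: (255, 237, 222).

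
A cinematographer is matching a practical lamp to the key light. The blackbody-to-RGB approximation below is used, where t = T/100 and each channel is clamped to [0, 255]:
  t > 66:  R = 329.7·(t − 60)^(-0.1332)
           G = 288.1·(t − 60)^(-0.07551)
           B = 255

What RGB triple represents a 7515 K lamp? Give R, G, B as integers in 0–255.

t = 7515/100 = 75.15; the t > 66 branch applies.
R = 329.7·(75.15 − 60)^(-0.1332) = 329.7·15.15^(-0.1332) = 329.7·0.69626 = 229.556.
G = 288.1·(75.15 − 60)^(-0.07551) = 288.1·15.15^(-0.07551) = 288.1·0.81445 = 234.644.
B = 255 by definition for t > 66.
Rounded: (230, 235, 255).

R=230, G=235, B=255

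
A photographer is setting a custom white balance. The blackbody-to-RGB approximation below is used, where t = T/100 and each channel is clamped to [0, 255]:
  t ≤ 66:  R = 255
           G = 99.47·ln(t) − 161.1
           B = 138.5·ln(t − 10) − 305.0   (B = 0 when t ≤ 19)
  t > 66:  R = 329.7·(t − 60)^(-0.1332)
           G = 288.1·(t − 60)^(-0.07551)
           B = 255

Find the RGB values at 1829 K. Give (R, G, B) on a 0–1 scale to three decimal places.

t = 1829/100 = 18.29; the t ≤ 66 branch applies.
R = 255 by definition for t ≤ 66.
G = 99.47·ln 18.29 − 161.1 = 99.47·2.9064 − 161.1 = 127.995.
t = 18.29 ≤ 19, so B = 0.
Dividing each by 255: (1.0000, 0.5019, 0.0000) → (1.000, 0.502, 0.000).

(1.000, 0.502, 0.000)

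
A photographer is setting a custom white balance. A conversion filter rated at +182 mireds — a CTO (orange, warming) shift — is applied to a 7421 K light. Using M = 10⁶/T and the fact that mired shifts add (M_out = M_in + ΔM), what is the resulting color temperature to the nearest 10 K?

M_in = 10⁶/7421 = 134.75 mireds.
M_out = 134.75 + (+182) = 316.75 mireds.
T_out = 10⁶/316.75 = 3157.0 K → 3160 K.

3160 K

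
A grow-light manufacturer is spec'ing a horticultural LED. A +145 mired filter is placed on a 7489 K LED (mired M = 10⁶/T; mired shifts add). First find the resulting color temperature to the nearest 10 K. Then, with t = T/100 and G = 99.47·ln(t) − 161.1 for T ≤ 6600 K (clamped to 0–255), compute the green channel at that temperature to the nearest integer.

M_in = 10⁶/7489 = 133.53; M_out = 133.53 + (+145) = 278.53.
T_out = 10⁶/278.53 = 3590.3 K → 3590 K; t = 35.9.
G = 99.47·ln 35.9 − 161.1 = 99.47·3.5807 − 161.1 = 195.076.
Rounded: 195.

195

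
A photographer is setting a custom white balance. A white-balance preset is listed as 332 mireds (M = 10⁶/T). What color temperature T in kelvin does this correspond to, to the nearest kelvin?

3012 K

T = 10⁶ / 332 = 3012.05 K → 3012 K.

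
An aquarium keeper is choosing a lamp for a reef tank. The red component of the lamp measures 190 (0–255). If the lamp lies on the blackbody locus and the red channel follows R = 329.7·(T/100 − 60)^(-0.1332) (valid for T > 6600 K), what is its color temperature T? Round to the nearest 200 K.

12200 K

(t − 60)^(-0.1332) = 190/329.7 = 0.57628.
t − 60 = 0.57628^(1/-0.1332) = 0.57628^(-7.508) = 62.667, so t = 122.667.
T = 100·t = 12267 K → 12200 K to the nearest 200 K.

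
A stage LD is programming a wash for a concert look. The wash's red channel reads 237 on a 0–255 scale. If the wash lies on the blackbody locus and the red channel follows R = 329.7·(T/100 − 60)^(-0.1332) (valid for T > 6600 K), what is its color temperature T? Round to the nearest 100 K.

(t − 60)^(-0.1332) = 237/329.7 = 0.71884.
t − 60 = 0.71884^(1/-0.1332) = 0.71884^(-7.508) = 11.922, so t = 71.922.
T = 100·t = 7192 K → 7200 K to the nearest 100 K.

7200 K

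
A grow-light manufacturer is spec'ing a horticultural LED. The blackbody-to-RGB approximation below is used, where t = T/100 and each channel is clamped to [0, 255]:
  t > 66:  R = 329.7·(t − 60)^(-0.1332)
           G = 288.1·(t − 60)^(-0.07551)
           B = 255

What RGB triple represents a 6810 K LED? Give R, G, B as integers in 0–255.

t = 6810/100 = 68.1; the t > 66 branch applies.
R = 329.7·(68.1 − 60)^(-0.1332) = 329.7·8.1^(-0.1332) = 329.7·0.75682 = 249.522.
G = 288.1·(68.1 − 60)^(-0.07551) = 288.1·8.1^(-0.07551) = 288.1·0.85389 = 246.005.
B = 255 by definition for t > 66.
Rounded: (250, 246, 255).

R=250, G=246, B=255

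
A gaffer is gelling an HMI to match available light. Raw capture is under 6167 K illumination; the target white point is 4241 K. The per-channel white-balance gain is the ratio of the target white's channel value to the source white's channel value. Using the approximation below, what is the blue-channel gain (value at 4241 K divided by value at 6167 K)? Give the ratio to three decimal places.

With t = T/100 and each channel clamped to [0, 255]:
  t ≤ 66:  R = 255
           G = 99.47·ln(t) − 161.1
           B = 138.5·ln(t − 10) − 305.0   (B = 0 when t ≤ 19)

0.732

At 6167 K (t = 61.67):
  B = 138.5·ln(61.67 − 10) − 305.0 = 138.5·ln 51.67 − 305.0 = 138.5·3.9449 − 305.0 = 241.366.
At 4241 K (t = 42.41):
  B = 138.5·ln(42.41 − 10) − 305.0 = 138.5·ln 32.41 − 305.0 = 138.5·3.4785 − 305.0 = 176.768.
Gain = 176.768 / 241.366 = 0.7324 → 0.732.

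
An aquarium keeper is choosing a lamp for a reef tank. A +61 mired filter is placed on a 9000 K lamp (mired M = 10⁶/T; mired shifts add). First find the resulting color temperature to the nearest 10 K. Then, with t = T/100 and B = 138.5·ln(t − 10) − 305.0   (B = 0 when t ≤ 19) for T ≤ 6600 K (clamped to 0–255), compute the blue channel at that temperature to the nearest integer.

M_in = 10⁶/9000 = 111.11; M_out = 111.11 + (+61) = 172.11.
T_out = 10⁶/172.11 = 5810.2 K → 5810 K; t = 58.1.
B = 138.5·ln(58.1 − 10) − 305.0 = 138.5·ln 48.1 − 305.0 = 138.5·3.8733 − 305.0 = 231.450.
Rounded: 231.

231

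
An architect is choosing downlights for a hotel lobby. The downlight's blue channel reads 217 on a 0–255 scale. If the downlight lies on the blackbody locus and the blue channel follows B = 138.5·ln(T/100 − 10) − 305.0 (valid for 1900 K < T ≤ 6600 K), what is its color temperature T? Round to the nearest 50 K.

5350 K

ln(t − 10) = (217 + 305.0) / 138.5 = 3.7690.
t − 10 = e^3.7690 = 43.335, so t = 53.335.
T = 100·t = 5333 K → 5350 K to the nearest 50 K.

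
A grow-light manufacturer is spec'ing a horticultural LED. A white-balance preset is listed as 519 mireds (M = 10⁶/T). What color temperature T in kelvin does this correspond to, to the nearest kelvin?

1927 K

T = 10⁶ / 519 = 1926.78 K → 1927 K.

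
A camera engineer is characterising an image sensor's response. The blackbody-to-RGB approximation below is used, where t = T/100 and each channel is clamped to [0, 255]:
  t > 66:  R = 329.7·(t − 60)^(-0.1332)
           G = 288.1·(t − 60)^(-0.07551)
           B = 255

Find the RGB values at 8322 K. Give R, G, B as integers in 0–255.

R=217, G=227, B=255

t = 8322/100 = 83.22; the t > 66 branch applies.
R = 329.7·(83.22 − 60)^(-0.1332) = 329.7·23.22^(-0.1332) = 329.7·0.65776 = 216.863.
G = 288.1·(83.22 − 60)^(-0.07551) = 288.1·23.22^(-0.07551) = 288.1·0.78861 = 227.199.
B = 255 by definition for t > 66.
Rounded: (217, 227, 255).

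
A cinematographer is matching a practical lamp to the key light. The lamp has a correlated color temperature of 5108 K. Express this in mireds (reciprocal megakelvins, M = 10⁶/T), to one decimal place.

195.8 mireds

M = 10⁶ / 5108 = 195.771 → 195.8 mireds.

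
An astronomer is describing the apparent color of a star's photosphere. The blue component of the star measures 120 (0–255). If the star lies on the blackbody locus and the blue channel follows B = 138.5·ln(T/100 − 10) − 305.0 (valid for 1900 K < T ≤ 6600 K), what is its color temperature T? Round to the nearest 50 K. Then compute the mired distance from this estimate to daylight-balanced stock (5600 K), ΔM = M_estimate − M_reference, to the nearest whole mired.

ln(t − 10) = (120 + 305.0) / 138.5 = 3.0686.
t − 10 = e^3.0686 = 21.512, so t = 31.512.
T = 100·t = 3151 K → 3150 K to the nearest 50 K.
M_estimate = 10⁶/3150 = 317.46; M_reference = 10⁶/5600 = 178.57.
ΔM = 317.46 − 178.57 = 138.89 → +139 mireds.

+139 mireds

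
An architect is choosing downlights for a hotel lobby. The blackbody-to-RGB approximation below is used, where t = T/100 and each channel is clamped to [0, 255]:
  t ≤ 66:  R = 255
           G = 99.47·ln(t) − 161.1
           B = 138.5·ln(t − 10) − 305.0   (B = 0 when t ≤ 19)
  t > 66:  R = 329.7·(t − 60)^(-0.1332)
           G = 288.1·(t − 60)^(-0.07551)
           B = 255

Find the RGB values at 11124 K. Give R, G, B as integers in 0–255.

R=195, G=214, B=255

t = 11124/100 = 111.24; the t > 66 branch applies.
R = 329.7·(111.24 − 60)^(-0.1332) = 329.7·51.24^(-0.1332) = 329.7·0.59194 = 195.164.
G = 288.1·(111.24 − 60)^(-0.07551) = 288.1·51.24^(-0.07551) = 288.1·0.74286 = 214.018.
B = 255 by definition for t > 66.
Rounded: (195, 214, 255).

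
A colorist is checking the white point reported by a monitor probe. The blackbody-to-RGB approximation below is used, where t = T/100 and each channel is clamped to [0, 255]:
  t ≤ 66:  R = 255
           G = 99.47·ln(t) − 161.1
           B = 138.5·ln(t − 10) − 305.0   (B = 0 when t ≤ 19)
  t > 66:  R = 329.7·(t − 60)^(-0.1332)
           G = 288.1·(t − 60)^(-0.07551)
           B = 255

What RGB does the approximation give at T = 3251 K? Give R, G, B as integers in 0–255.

R=255, G=185, B=126

t = 3251/100 = 32.51; the t ≤ 66 branch applies.
R = 255 by definition for t ≤ 66.
G = 99.47·ln 32.51 − 161.1 = 99.47·3.4815 − 161.1 = 185.210.
B = 138.5·ln(32.51 − 10) − 305.0 = 138.5·ln 22.51 − 305.0 = 138.5·3.1140 − 305.0 = 126.283.
Rounded: (255, 185, 126).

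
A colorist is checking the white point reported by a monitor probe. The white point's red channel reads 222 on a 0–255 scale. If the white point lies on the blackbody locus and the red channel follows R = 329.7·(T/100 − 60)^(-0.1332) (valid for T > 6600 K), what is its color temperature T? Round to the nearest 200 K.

(t − 60)^(-0.1332) = 222/329.7 = 0.67334.
t − 60 = 0.67334^(1/-0.1332) = 0.67334^(-7.508) = 19.478, so t = 79.478.
T = 100·t = 7948 K → 8000 K to the nearest 200 K.

8000 K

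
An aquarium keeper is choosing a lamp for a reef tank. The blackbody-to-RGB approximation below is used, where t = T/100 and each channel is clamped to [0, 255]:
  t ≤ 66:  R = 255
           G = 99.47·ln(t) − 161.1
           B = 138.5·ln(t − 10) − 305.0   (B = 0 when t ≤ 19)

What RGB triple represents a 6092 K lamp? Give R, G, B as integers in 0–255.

R=255, G=248, B=239

t = 6092/100 = 60.92; the t ≤ 66 branch applies.
R = 255 by definition for t ≤ 66.
G = 99.47·ln 60.92 − 161.1 = 99.47·4.1096 − 161.1 = 247.678.
B = 138.5·ln(60.92 − 10) − 305.0 = 138.5·ln 50.92 − 305.0 = 138.5·3.9303 − 305.0 = 239.340.
Rounded: (255, 248, 239).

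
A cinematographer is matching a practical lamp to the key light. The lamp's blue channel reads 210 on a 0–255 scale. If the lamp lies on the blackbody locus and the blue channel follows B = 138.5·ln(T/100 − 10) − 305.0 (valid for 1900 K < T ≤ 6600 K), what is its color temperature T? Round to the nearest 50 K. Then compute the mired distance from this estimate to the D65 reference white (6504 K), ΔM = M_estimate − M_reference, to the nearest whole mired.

+42 mireds

ln(t − 10) = (210 + 305.0) / 138.5 = 3.7184.
t − 10 = e^3.7184 = 41.199, so t = 51.199.
T = 100·t = 5120 K → 5100 K to the nearest 50 K.
M_estimate = 10⁶/5100 = 196.08; M_reference = 10⁶/6504 = 153.75.
ΔM = 196.08 − 153.75 = 42.33 → +42 mireds.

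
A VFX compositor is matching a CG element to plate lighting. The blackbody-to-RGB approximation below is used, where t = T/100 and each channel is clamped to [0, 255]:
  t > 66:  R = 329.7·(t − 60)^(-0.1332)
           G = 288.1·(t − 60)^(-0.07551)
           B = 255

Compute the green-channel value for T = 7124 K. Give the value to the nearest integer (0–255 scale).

240

t = 7124/100 = 71.24; the t > 66 branch applies.
G = 288.1·(71.24 − 60)^(-0.07551) = 288.1·11.24^(-0.07551) = 288.1·0.83302 = 239.994.
Rounded: 240.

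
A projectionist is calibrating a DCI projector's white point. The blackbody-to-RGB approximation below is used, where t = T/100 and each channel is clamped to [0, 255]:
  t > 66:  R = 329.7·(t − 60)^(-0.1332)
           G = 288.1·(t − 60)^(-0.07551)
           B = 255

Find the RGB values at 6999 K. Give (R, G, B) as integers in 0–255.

t = 6999/100 = 69.99; the t > 66 branch applies.
R = 329.7·(69.99 − 60)^(-0.1332) = 329.7·9.99^(-0.1332) = 329.7·0.73597 = 242.648.
G = 288.1·(69.99 − 60)^(-0.07551) = 288.1·9.99^(-0.07551) = 288.1·0.84047 = 242.140.
B = 255 by definition for t > 66.
Rounded: (243, 242, 255).

(243, 242, 255)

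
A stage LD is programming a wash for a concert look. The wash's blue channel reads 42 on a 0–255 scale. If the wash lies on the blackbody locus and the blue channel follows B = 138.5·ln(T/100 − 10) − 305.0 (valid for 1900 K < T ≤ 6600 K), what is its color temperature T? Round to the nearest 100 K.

ln(t − 10) = (42 + 305.0) / 138.5 = 2.5054.
t − 10 = e^2.5054 = 12.249, so t = 22.249.
T = 100·t = 2225 K → 2200 K to the nearest 100 K.

2200 K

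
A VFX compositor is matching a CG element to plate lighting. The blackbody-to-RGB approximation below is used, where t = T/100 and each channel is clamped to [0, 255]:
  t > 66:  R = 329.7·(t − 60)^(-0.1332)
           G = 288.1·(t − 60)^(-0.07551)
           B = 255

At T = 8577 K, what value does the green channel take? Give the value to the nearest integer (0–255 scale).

225

t = 8577/100 = 85.77; the t > 66 branch applies.
G = 288.1·(85.77 − 60)^(-0.07551) = 288.1·25.77^(-0.07551) = 288.1·0.78243 = 225.419.
Rounded: 225.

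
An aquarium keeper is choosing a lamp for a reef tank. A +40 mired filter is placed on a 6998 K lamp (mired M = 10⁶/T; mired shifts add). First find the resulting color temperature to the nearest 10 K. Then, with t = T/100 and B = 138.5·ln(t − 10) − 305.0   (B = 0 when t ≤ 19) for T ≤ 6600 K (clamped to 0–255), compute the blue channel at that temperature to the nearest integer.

221

M_in = 10⁶/6998 = 142.90; M_out = 142.90 + (+40) = 182.90.
T_out = 10⁶/182.90 = 5467.5 K → 5470 K; t = 54.7.
B = 138.5·ln(54.7 − 10) − 305.0 = 138.5·ln 44.7 − 305.0 = 138.5·3.8000 − 305.0 = 221.296.
Rounded: 221.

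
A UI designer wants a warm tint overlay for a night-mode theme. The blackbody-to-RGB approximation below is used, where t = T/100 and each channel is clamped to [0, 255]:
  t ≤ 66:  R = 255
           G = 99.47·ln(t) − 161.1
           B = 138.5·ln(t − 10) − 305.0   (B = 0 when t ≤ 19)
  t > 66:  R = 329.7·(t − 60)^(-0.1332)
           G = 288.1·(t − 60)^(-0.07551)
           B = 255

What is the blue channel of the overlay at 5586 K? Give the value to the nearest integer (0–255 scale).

225

t = 5586/100 = 55.86; the t ≤ 66 branch applies.
B = 138.5·ln(55.86 − 10) − 305.0 = 138.5·ln 45.86 − 305.0 = 138.5·3.8256 − 305.0 = 224.845.
Rounded: 225.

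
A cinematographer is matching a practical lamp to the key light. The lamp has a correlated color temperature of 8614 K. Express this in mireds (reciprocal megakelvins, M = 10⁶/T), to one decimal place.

116.1 mireds

M = 10⁶ / 8614 = 116.090 → 116.1 mireds.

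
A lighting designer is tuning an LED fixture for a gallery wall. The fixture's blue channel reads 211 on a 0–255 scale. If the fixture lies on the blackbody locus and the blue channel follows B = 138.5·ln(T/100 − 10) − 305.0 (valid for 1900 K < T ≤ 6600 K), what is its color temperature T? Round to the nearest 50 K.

ln(t − 10) = (211 + 305.0) / 138.5 = 3.7256.
t − 10 = e^3.7256 = 41.497, so t = 51.497.
T = 100·t = 5150 K → 5150 K to the nearest 50 K.

5150 K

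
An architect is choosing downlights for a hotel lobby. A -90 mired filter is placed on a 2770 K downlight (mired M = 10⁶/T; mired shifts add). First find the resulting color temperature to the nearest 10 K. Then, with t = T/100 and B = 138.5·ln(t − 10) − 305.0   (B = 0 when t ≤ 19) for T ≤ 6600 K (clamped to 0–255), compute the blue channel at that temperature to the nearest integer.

151

M_in = 10⁶/2770 = 361.01; M_out = 361.01 + (-90) = 271.01.
T_out = 10⁶/271.01 = 3689.9 K → 3690 K; t = 36.9.
B = 138.5·ln(36.9 − 10) − 305.0 = 138.5·ln 26.9 − 305.0 = 138.5·3.2921 − 305.0 = 150.959.
Rounded: 151.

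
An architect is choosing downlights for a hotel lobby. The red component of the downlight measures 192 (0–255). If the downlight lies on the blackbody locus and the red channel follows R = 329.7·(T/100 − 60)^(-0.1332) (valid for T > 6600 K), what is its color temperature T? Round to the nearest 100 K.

11800 K

(t − 60)^(-0.1332) = 192/329.7 = 0.58235.
t − 60 = 0.58235^(1/-0.1332) = 0.58235^(-7.508) = 57.929, so t = 117.929.
T = 100·t = 11793 K → 11800 K to the nearest 100 K.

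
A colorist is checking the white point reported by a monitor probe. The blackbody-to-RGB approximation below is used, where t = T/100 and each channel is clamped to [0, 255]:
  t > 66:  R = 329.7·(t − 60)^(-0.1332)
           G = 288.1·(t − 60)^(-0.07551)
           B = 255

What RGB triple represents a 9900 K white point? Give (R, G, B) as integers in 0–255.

t = 9900/100 = 99; the t > 66 branch applies.
R = 329.7·(99 − 60)^(-0.1332) = 329.7·39^(-0.1332) = 329.7·0.61386 = 202.390.
G = 288.1·(99 − 60)^(-0.07551) = 288.1·39^(-0.07551) = 288.1·0.75833 = 218.475.
B = 255 by definition for t > 66.
Rounded: (202, 218, 255).

(202, 218, 255)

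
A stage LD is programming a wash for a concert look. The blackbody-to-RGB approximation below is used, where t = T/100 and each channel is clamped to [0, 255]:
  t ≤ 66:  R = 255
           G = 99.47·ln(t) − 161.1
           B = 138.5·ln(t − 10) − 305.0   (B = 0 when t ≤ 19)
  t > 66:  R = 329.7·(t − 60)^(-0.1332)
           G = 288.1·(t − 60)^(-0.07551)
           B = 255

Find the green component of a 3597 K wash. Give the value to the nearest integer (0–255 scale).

t = 3597/100 = 35.97; the t ≤ 66 branch applies.
G = 99.47·ln 35.97 − 161.1 = 99.47·3.5827 − 161.1 = 195.270.
Rounded: 195.

195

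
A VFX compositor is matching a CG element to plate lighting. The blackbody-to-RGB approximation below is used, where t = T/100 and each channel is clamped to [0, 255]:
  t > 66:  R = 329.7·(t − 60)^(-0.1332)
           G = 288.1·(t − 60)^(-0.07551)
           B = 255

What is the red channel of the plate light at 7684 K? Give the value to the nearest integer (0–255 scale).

t = 7684/100 = 76.84; the t > 66 branch applies.
R = 329.7·(76.84 − 60)^(-0.1332) = 329.7·16.84^(-0.1332) = 329.7·0.68652 = 226.345.
Rounded: 226.

226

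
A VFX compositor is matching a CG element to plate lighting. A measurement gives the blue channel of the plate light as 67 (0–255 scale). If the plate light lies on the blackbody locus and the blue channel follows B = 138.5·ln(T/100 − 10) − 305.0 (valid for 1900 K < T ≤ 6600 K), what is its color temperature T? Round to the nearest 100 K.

2500 K

ln(t − 10) = (67 + 305.0) / 138.5 = 2.6859.
t − 10 = e^2.6859 = 14.672, so t = 24.672.
T = 100·t = 2467 K → 2500 K to the nearest 100 K.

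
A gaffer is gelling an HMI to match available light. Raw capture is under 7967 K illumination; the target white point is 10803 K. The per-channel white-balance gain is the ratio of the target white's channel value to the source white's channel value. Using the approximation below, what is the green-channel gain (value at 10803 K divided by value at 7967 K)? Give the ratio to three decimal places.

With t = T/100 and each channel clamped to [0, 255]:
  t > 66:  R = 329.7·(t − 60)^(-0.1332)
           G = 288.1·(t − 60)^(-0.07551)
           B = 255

At 7967 K (t = 79.67):
  G = 288.1·(79.67 − 60)^(-0.07551) = 288.1·19.67^(-0.07551) = 288.1·0.79855 = 230.064.
At 10803 K (t = 108.03):
  G = 288.1·(108.03 − 60)^(-0.07551) = 288.1·48.03^(-0.07551) = 288.1·0.74650 = 215.066.
Gain = 215.066 / 230.064 = 0.9348 → 0.935.

0.935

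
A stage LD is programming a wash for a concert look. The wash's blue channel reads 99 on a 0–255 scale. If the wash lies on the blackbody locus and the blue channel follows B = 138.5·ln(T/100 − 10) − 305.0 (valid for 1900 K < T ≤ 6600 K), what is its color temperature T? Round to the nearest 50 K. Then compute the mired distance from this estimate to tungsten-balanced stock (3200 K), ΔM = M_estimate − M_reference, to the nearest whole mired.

ln(t − 10) = (99 + 305.0) / 138.5 = 2.9170.
t − 10 = e^2.9170 = 18.485, so t = 28.485.
T = 100·t = 2849 K → 2850 K to the nearest 50 K.
M_estimate = 10⁶/2850 = 350.88; M_reference = 10⁶/3200 = 312.50.
ΔM = 350.88 − 312.50 = 38.38 → +38 mireds.

+38 mireds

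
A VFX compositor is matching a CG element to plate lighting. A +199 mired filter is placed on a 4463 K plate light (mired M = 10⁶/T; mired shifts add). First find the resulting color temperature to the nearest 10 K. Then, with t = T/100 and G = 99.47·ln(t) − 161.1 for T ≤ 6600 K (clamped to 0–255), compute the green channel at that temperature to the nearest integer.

M_in = 10⁶/4463 = 224.06; M_out = 224.06 + (+199) = 423.06.
T_out = 10⁶/423.06 = 2363.7 K → 2360 K; t = 23.6.
G = 99.47·ln 23.6 − 161.1 = 99.47·3.1612 − 161.1 = 153.349.
Rounded: 153.

153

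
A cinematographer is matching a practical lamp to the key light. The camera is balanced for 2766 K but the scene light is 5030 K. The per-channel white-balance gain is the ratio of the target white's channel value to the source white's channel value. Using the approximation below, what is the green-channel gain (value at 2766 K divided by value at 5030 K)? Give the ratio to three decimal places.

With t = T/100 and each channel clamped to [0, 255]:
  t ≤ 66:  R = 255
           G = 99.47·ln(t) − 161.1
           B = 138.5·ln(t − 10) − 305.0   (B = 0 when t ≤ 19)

0.740

At 5030 K (t = 50.3):
  G = 99.47·ln 50.3 − 161.1 = 99.47·3.9180 − 161.1 = 228.624.
At 2766 K (t = 27.66):
  G = 99.47·ln 27.66 − 161.1 = 99.47·3.3200 − 161.1 = 169.139.
Gain = 169.139 / 228.624 = 0.7398 → 0.740.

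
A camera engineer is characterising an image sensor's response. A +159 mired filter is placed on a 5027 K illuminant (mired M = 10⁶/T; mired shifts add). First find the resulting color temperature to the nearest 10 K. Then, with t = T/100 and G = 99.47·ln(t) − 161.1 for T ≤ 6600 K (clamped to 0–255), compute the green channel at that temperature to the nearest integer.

M_in = 10⁶/5027 = 198.93; M_out = 198.93 + (+159) = 357.93.
T_out = 10⁶/357.93 = 2793.9 K → 2790 K; t = 27.9.
G = 99.47·ln 27.9 − 161.1 = 99.47·3.3286 − 161.1 = 169.998.
Rounded: 170.

170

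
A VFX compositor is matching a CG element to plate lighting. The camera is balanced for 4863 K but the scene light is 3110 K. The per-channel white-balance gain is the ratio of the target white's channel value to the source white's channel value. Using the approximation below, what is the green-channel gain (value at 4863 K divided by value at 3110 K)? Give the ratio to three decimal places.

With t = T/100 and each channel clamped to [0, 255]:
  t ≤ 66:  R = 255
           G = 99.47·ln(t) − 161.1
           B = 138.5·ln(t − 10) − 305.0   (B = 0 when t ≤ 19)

At 3110 K (t = 31.1):
  G = 99.47·ln 31.1 − 161.1 = 99.47·3.4372 − 161.1 = 180.799.
At 4863 K (t = 48.63):
  G = 99.47·ln 48.63 − 161.1 = 99.47·3.8842 − 161.1 = 225.265.
Gain = 225.265 / 180.799 = 1.2459 → 1.246.

1.246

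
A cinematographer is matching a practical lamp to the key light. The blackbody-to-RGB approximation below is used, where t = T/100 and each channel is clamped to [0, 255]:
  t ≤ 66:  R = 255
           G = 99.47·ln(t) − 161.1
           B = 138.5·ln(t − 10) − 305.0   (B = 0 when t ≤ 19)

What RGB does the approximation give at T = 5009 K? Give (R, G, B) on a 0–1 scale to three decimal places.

t = 5009/100 = 50.09; the t ≤ 66 branch applies.
R = 255 by definition for t ≤ 66.
G = 99.47·ln 50.09 − 161.1 = 99.47·3.9138 − 161.1 = 228.208.
B = 138.5·ln(50.09 − 10) − 305.0 = 138.5·ln 40.09 − 305.0 = 138.5·3.6911 − 305.0 = 206.221.
Dividing each by 255: (1.0000, 0.8949, 0.8087) → (1.000, 0.895, 0.809).

(1.000, 0.895, 0.809)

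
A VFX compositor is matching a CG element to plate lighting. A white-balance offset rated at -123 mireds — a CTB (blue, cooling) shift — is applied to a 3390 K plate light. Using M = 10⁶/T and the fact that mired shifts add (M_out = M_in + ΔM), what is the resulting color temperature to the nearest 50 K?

5800 K

M_in = 10⁶/3390 = 294.99 mireds.
M_out = 294.99 + (-123) = 171.99 mireds.
T_out = 10⁶/171.99 = 5814.5 K → 5800 K.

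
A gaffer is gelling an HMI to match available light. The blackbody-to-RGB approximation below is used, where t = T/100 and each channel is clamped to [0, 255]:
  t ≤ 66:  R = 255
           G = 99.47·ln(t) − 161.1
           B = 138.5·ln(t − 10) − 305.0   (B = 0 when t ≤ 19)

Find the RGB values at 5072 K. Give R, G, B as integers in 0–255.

R=255, G=229, B=208

t = 5072/100 = 50.72; the t ≤ 66 branch applies.
R = 255 by definition for t ≤ 66.
G = 99.47·ln 50.72 − 161.1 = 99.47·3.9263 − 161.1 = 229.451.
B = 138.5·ln(50.72 − 10) − 305.0 = 138.5·ln 40.72 − 305.0 = 138.5·3.7067 − 305.0 = 208.381.
Rounded: (255, 229, 208).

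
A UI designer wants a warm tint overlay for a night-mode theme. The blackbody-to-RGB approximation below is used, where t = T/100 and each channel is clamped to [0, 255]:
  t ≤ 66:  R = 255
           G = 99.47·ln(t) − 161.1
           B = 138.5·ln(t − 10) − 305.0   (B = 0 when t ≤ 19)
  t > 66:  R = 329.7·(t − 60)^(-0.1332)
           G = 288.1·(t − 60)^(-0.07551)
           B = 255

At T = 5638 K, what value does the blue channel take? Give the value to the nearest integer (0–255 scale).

t = 5638/100 = 56.38; the t ≤ 66 branch applies.
B = 138.5·ln(56.38 − 10) − 305.0 = 138.5·ln 46.38 − 305.0 = 138.5·3.8369 − 305.0 = 226.406.
Rounded: 226.

226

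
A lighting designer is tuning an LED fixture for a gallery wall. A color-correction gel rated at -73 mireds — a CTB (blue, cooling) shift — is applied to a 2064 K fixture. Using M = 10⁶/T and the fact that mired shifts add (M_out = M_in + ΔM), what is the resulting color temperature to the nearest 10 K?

2430 K

M_in = 10⁶/2064 = 484.50 mireds.
M_out = 484.50 + (-73) = 411.50 mireds.
T_out = 10⁶/411.50 = 2430.2 K → 2430 K.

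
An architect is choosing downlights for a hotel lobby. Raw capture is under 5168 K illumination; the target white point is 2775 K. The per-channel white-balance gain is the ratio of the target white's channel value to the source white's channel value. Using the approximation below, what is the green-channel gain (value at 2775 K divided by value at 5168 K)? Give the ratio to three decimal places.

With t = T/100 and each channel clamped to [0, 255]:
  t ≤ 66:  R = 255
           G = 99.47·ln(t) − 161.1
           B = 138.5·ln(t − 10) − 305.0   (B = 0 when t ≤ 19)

At 5168 K (t = 51.68):
  G = 99.47·ln 51.68 − 161.1 = 99.47·3.9451 − 161.1 = 231.316.
At 2775 K (t = 27.75):
  G = 99.47·ln 27.75 − 161.1 = 99.47·3.3232 − 161.1 = 169.462.
Gain = 169.462 / 231.316 = 0.7326 → 0.733.

0.733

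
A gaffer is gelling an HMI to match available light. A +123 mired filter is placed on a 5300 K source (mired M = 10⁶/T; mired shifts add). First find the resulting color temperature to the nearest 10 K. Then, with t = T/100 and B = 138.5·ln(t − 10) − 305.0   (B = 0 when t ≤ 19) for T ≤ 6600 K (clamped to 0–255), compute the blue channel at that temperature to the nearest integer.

124

M_in = 10⁶/5300 = 188.68; M_out = 188.68 + (+123) = 311.68.
T_out = 10⁶/311.68 = 3208.4 K → 3210 K; t = 32.1.
B = 138.5·ln(32.1 − 10) − 305.0 = 138.5·ln 22.1 − 305.0 = 138.5·3.0956 − 305.0 = 123.737.
Rounded: 124.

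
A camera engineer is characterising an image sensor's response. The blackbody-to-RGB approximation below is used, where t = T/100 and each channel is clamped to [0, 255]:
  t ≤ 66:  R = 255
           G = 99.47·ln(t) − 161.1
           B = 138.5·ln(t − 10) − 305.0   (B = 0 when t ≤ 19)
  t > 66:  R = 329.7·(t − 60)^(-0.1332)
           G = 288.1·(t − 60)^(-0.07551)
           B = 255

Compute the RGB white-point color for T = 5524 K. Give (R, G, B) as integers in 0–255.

t = 5524/100 = 55.24; the t ≤ 66 branch applies.
R = 255 by definition for t ≤ 66.
G = 99.47·ln 55.24 − 161.1 = 99.47·4.0117 − 161.1 = 237.943.
B = 138.5·ln(55.24 − 10) − 305.0 = 138.5·ln 45.24 − 305.0 = 138.5·3.8120 − 305.0 = 222.959.
Rounded: (255, 238, 223).

(255, 238, 223)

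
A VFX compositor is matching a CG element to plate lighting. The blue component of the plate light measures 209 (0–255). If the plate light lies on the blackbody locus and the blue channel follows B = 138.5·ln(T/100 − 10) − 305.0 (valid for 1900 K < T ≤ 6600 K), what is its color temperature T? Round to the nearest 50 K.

5100 K

ln(t − 10) = (209 + 305.0) / 138.5 = 3.7112.
t − 10 = e^3.7112 = 40.903, so t = 50.903.
T = 100·t = 5090 K → 5100 K to the nearest 50 K.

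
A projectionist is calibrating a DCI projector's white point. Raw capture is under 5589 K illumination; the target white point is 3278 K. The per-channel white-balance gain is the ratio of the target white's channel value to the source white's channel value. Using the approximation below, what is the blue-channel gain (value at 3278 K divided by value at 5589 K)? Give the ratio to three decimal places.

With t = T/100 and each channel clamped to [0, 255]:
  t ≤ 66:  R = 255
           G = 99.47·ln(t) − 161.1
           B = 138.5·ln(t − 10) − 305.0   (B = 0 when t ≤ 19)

0.569

At 5589 K (t = 55.89):
  B = 138.5·ln(55.89 − 10) − 305.0 = 138.5·ln 45.89 − 305.0 = 138.5·3.8262 − 305.0 = 224.935.
At 3278 K (t = 32.78):
  B = 138.5·ln(32.78 − 10) − 305.0 = 138.5·ln 22.78 − 305.0 = 138.5·3.1259 − 305.0 = 127.935.
Gain = 127.935 / 224.935 = 0.5688 → 0.569.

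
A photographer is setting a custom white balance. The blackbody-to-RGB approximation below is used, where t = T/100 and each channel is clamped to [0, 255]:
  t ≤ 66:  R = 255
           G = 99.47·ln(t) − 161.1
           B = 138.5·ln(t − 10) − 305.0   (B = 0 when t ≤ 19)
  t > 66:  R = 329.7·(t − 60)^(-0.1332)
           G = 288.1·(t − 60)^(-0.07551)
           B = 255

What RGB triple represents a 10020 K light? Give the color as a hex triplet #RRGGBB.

#CADAFF

t = 10020/100 = 100.2; the t > 66 branch applies.
R = 329.7·(100.2 − 60)^(-0.1332) = 329.7·40.2^(-0.1332) = 329.7·0.61139 = 201.575.
G = 288.1·(100.2 − 60)^(-0.07551) = 288.1·40.2^(-0.07551) = 288.1·0.75660 = 217.976.
B = 255 by definition for t > 66.
Rounded: (202, 218, 255).
In hex: #CADAFF.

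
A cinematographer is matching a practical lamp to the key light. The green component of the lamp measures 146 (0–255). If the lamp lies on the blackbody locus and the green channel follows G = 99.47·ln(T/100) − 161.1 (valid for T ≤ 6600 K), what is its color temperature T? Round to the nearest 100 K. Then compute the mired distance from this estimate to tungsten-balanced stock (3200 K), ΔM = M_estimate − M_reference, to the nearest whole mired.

+142 mireds

ln t = (146 + 161.1) / 99.47 = 3.0874.
t = e^3.0874 = 21.919.
T = 100·t = 2192 K → 2200 K to the nearest 100 K.
M_estimate = 10⁶/2200 = 454.55; M_reference = 10⁶/3200 = 312.50.
ΔM = 454.55 − 312.50 = 142.05 → +142 mireds.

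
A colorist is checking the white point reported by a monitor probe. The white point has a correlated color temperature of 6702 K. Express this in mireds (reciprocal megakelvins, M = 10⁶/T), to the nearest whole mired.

M = 10⁶ / 6702 = 149.209 → 149 mireds.

149 mireds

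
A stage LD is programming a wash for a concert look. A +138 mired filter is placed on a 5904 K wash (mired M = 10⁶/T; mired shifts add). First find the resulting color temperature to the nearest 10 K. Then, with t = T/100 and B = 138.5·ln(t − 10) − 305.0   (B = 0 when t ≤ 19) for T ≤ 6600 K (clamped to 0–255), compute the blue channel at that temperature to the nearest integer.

126

M_in = 10⁶/5904 = 169.38; M_out = 169.38 + (+138) = 307.38.
T_out = 10⁶/307.38 = 3253.3 K → 3250 K; t = 32.5.
B = 138.5·ln(32.5 − 10) − 305.0 = 138.5·ln 22.5 − 305.0 = 138.5·3.1135 − 305.0 = 126.222.
Rounded: 126.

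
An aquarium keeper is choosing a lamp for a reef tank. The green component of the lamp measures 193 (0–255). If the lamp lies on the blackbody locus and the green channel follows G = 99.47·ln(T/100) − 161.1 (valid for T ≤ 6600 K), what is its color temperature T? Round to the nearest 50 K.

3500 K

ln t = (193 + 161.1) / 99.47 = 3.5599.
t = e^3.5599 = 35.159.
T = 100·t = 3516 K → 3500 K to the nearest 50 K.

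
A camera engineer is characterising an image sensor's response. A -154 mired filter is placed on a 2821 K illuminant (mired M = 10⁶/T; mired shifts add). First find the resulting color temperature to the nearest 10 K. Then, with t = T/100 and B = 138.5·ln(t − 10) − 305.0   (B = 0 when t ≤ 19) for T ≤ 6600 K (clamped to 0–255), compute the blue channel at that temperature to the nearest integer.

206

M_in = 10⁶/2821 = 354.48; M_out = 354.48 + (-154) = 200.48.
T_out = 10⁶/200.48 = 4987.9 K → 4990 K; t = 49.9.
B = 138.5·ln(49.9 − 10) − 305.0 = 138.5·ln 39.9 − 305.0 = 138.5·3.6864 − 305.0 = 205.563.
Rounded: 206.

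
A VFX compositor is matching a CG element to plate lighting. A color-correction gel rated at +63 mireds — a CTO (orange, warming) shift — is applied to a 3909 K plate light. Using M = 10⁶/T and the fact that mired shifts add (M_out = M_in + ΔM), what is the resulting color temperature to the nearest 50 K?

3150 K

M_in = 10⁶/3909 = 255.82 mireds.
M_out = 255.82 + (+63) = 318.82 mireds.
T_out = 10⁶/318.82 = 3136.6 K → 3150 K.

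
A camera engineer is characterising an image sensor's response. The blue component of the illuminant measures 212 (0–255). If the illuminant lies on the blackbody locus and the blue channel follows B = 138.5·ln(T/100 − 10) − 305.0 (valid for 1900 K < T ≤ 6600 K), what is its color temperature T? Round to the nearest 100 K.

5200 K

ln(t − 10) = (212 + 305.0) / 138.5 = 3.7329.
t − 10 = e^3.7329 = 41.798, so t = 51.798.
T = 100·t = 5180 K → 5200 K to the nearest 100 K.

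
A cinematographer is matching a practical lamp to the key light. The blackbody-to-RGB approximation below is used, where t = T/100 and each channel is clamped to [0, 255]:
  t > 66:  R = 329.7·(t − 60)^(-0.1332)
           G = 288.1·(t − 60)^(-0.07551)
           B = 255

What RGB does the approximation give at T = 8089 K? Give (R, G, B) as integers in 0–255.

(220, 229, 255)

t = 8089/100 = 80.89; the t > 66 branch applies.
R = 329.7·(80.89 − 60)^(-0.1332) = 329.7·20.89^(-0.1332) = 329.7·0.66709 = 219.939.
G = 288.1·(80.89 − 60)^(-0.07551) = 288.1·20.89^(-0.07551) = 288.1·0.79493 = 229.021.
B = 255 by definition for t > 66.
Rounded: (220, 229, 255).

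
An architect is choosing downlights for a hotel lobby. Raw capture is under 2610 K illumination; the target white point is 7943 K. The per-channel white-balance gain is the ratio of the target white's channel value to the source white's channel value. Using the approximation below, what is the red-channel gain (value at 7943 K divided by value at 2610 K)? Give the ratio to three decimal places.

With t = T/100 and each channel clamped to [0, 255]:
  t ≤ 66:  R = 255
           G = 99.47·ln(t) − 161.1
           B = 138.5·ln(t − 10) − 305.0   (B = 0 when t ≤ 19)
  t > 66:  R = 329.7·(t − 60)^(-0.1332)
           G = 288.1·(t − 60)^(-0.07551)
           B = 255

At 2610 K (t = 26.1):
  R = 255 by definition for t ≤ 66.
At 7943 K (t = 79.43):
  R = 329.7·(79.43 − 60)^(-0.1332) = 329.7·19.43^(-0.1332) = 329.7·0.67356 = 222.072.
Gain = 222.072 / 255.000 = 0.8709 → 0.871.

0.871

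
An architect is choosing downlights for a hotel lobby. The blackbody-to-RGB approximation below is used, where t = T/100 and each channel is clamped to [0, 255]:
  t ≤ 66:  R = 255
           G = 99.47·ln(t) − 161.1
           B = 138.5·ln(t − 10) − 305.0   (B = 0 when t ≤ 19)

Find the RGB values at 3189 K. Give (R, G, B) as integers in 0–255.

(255, 183, 122)

t = 3189/100 = 31.89; the t ≤ 66 branch applies.
R = 255 by definition for t ≤ 66.
G = 99.47·ln 31.89 − 161.1 = 99.47·3.4623 − 161.1 = 183.294.
B = 138.5·ln(31.89 − 10) − 305.0 = 138.5·ln 21.89 − 305.0 = 138.5·3.0860 − 305.0 = 122.415.
Rounded: (255, 183, 122).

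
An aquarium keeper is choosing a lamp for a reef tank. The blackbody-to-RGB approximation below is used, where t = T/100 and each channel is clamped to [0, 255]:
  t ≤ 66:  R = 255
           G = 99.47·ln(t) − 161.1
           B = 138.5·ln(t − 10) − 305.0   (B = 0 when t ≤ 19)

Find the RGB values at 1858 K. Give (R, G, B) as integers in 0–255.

(255, 130, 0)

t = 1858/100 = 18.58; the t ≤ 66 branch applies.
R = 255 by definition for t ≤ 66.
G = 99.47·ln 18.58 − 161.1 = 99.47·2.9221 − 161.1 = 129.560.
t = 18.58 ≤ 19, so B = 0.
Rounded: (255, 130, 0).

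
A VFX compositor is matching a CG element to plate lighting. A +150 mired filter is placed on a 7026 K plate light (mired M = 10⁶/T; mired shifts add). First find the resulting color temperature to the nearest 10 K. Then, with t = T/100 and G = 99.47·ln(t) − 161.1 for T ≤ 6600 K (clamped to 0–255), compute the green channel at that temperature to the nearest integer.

M_in = 10⁶/7026 = 142.33; M_out = 142.33 + (+150) = 292.33.
T_out = 10⁶/292.33 = 3420.8 K → 3420 K; t = 34.2.
G = 99.47·ln 34.2 − 161.1 = 99.47·3.5322 − 161.1 = 190.250.
Rounded: 190.

190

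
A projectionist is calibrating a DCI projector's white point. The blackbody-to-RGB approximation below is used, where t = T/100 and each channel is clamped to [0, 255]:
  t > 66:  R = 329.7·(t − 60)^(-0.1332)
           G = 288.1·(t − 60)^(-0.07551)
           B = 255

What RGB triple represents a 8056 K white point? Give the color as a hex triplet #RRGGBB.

#DCE5FF

t = 8056/100 = 80.56; the t > 66 branch applies.
R = 329.7·(80.56 − 60)^(-0.1332) = 329.7·20.56^(-0.1332) = 329.7·0.66851 = 220.406.
G = 288.1·(80.56 − 60)^(-0.07551) = 288.1·20.56^(-0.07551) = 288.1·0.79589 = 229.296.
B = 255 by definition for t > 66.
Rounded: (220, 229, 255).
In hex: #DCE5FF.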